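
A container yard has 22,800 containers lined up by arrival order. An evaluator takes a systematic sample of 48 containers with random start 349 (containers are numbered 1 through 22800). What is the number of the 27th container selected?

k = 22800/48 = 475
27th selection = r + (27−1)·k = 349 + 26×475 = 349 + 12350 = 12699

12699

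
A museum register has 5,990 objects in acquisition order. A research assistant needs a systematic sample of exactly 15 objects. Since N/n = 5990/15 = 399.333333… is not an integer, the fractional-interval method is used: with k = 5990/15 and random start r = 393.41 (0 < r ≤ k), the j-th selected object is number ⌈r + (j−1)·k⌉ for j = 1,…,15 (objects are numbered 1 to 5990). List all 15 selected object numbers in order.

j=1: r + 0k = 393.41 → ⌈·⌉ = 394
j=2: r + 1k = 792.743333… → ⌈·⌉ = 793
j=3: r + 2k = 1192.076666… → ⌈·⌉ = 1193
j=4: r + 3k = 1591.41 → ⌈·⌉ = 1592
j=5: r + 4k = 1990.743333… → ⌈·⌉ = 1991
j=6: r + 5k = 2390.076666… → ⌈·⌉ = 2391
j=7: r + 6k = 2789.41 → ⌈·⌉ = 2790
j=8: r + 7k = 3188.743333… → ⌈·⌉ = 3189
j=9: r + 8k = 3588.076666… → ⌈·⌉ = 3589
j=10: r + 9k = 3987.41 → ⌈·⌉ = 3988
j=11: r + 10k = 4386.743333… → ⌈·⌉ = 4387
j=12: r + 11k = 4786.076666… → ⌈·⌉ = 4787
j=13: r + 12k = 5185.41 → ⌈·⌉ = 5186
j=14: r + 13k = 5584.743333… → ⌈·⌉ = 5585
j=15: r + 14k = 5984.076666… → ⌈·⌉ = 5985

394, 793, 1193, 1592, 1991, 2391, 2790, 3189, 3589, 3988, 4387, 4787, 5186, 5585, 5985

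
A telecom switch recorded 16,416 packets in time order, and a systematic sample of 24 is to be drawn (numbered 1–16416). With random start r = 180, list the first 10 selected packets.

180, 864, 1548, 2232, 2916, 3600, 4284, 4968, 5652, 6336

k = N/n = 16416/24 = 684
packet 1: 180
packet 2: 180 + 684 = 864
packet 3: 864 + 684 = 1548
packet 4: 1548 + 684 = 2232
packet 5: 2232 + 684 = 2916
packet 6: 2916 + 684 = 3600
packet 7: 3600 + 684 = 4284
packet 8: 4284 + 684 = 4968
packet 9: 4968 + 684 = 5652
packet 10: 5652 + 684 = 6336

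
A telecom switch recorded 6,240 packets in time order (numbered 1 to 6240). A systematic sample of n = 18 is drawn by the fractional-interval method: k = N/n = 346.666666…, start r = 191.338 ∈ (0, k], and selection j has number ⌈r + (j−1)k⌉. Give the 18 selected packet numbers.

192, 539, 885, 1232, 1579, 1925, 2272, 2619, 2965, 3312, 3659, 4005, 4352, 4699, 5045, 5392, 5739, 6085

j=1: r + 0k = 191.338 → ⌈·⌉ = 192
j=2: r + 1k = 538.004666… → ⌈·⌉ = 539
j=3: r + 2k = 884.671333… → ⌈·⌉ = 885
j=4: r + 3k = 1231.338 → ⌈·⌉ = 1232
j=5: r + 4k = 1578.004666… → ⌈·⌉ = 1579
j=6: r + 5k = 1924.671333… → ⌈·⌉ = 1925
j=7: r + 6k = 2271.338 → ⌈·⌉ = 2272
j=8: r + 7k = 2618.004666… → ⌈·⌉ = 2619
j=9: r + 8k = 2964.671333… → ⌈·⌉ = 2965
j=10: r + 9k = 3311.338 → ⌈·⌉ = 3312
j=11: r + 10k = 3658.004666… → ⌈·⌉ = 3659
j=12: r + 11k = 4004.671333… → ⌈·⌉ = 4005
j=13: r + 12k = 4351.338 → ⌈·⌉ = 4352
j=14: r + 13k = 4698.004666… → ⌈·⌉ = 4699
j=15: r + 14k = 5044.671333… → ⌈·⌉ = 5045
j=16: r + 15k = 5391.338 → ⌈·⌉ = 5392
j=17: r + 16k = 5738.004666… → ⌈·⌉ = 5739
j=18: r + 17k = 6084.671333… → ⌈·⌉ = 6085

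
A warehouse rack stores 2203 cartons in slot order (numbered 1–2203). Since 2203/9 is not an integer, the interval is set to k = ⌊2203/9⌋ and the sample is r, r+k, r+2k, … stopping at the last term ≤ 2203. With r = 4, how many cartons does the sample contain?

k = ⌊2203/9⌋ = 244
Achieved size = ⌊(2203 − 4)/244⌋ + 1 = ⌊2199/244⌋ + 1 = 9 + 1 = 10
(last selection: 4 + 9×244 = 2200 ≤ 2203; next would be 2444 > 2203)

10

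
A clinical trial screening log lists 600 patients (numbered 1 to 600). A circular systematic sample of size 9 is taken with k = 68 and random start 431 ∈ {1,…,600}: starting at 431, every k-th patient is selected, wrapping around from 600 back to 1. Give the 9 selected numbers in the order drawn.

431, 499, 567, 35, 103, 171, 239, 307, 375

Selection 1: 431
Selection 2: 431 + 68 = 499
Selection 3: 499 + 68 = 567
Selection 4: 567 + 68 = 635 → 635 − 600 = 35
Selection 5: 35 + 68 = 103
Selection 6: 103 + 68 = 171
Selection 7: 171 + 68 = 239
Selection 8: 239 + 68 = 307
Selection 9: 307 + 68 = 375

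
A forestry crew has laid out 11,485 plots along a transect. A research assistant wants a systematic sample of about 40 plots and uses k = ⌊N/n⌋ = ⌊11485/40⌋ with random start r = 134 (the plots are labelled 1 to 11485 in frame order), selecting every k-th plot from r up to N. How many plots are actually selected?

k = ⌊11485/40⌋ = 287
Achieved size = ⌊(11485 − 134)/287⌋ + 1 = ⌊11351/287⌋ + 1 = 39 + 1 = 40
(last selection: 134 + 39×287 = 11327 ≤ 11485; next would be 11614 > 11485)

40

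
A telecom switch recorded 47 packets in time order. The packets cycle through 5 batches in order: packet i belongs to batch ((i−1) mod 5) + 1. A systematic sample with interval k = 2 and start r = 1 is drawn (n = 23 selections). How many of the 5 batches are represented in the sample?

Consecutive selections differ by k = 2, so their batch numbers differ by 2 mod 5 = 2.
gcd(2, 5) = 1, so the sample visits 5/1 = 5 distinct residues mod 5.
Start 1 is batch 1; the batches hit are 1, 2, 3, 4, 5.

5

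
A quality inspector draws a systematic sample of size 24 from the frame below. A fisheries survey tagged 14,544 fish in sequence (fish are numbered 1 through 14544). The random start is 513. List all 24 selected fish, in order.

k = N/n = 14544/24 = 606
fish 1: 513
fish 2: 513 + 606 = 1119
fish 3: 1119 + 606 = 1725
fish 4: 1725 + 606 = 2331
fish 5: 2331 + 606 = 2937
fish 6: 2937 + 606 = 3543
fish 7: 3543 + 606 = 4149
fish 8: 4149 + 606 = 4755
fish 9: 4755 + 606 = 5361
fish 10: 5361 + 606 = 5967
fish 11: 5967 + 606 = 6573
fish 12: 6573 + 606 = 7179
fish 13: 7179 + 606 = 7785
fish 14: 7785 + 606 = 8391
fish 15: 8391 + 606 = 8997
fish 16: 8997 + 606 = 9603
fish 17: 9603 + 606 = 10209
fish 18: 10209 + 606 = 10815
fish 19: 10815 + 606 = 11421
fish 20: 11421 + 606 = 12027
fish 21: 12027 + 606 = 12633
fish 22: 12633 + 606 = 13239
fish 23: 13239 + 606 = 13845
fish 24: 13845 + 606 = 14451

513, 1119, 1725, 2331, 2937, 3543, 4149, 4755, 5361, 5967, 6573, 7179, 7785, 8391, 8997, 9603, 10209, 10815, 11421, 12027, 12633, 13239, 13845, 14451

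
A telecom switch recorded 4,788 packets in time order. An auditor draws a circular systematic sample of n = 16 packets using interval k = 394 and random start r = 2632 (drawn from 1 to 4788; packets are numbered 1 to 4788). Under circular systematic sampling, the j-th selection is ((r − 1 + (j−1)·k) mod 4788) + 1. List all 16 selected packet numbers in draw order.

2632, 3026, 3420, 3814, 4208, 4602, 208, 602, 996, 1390, 1784, 2178, 2572, 2966, 3360, 3754

Selection 1: 2632
Selection 2: 2632 + 394 = 3026
Selection 3: 3026 + 394 = 3420
Selection 4: 3420 + 394 = 3814
Selection 5: 3814 + 394 = 4208
Selection 6: 4208 + 394 = 4602
Selection 7: 4602 + 394 = 4996 → 4996 − 4788 = 208
Selection 8: 208 + 394 = 602
Selection 9: 602 + 394 = 996
Selection 10: 996 + 394 = 1390
Selection 11: 1390 + 394 = 1784
Selection 12: 1784 + 394 = 2178
Selection 13: 2178 + 394 = 2572
Selection 14: 2572 + 394 = 2966
Selection 15: 2966 + 394 = 3360
Selection 16: 3360 + 394 = 3754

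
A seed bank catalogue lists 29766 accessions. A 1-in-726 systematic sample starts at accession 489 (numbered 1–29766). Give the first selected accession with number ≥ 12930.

k = 726
Steps past start: ⌈(12930 − 489)/726⌉ = ⌈12441/726⌉ = 18
Selected accession: 489 + 18×726 = 13557

13557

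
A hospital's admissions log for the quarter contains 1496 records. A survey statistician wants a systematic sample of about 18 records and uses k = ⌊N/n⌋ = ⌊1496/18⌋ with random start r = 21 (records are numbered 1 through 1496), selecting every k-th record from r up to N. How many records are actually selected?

k = ⌊1496/18⌋ = 83
Achieved size = ⌊(1496 − 21)/83⌋ + 1 = ⌊1475/83⌋ + 1 = 17 + 1 = 18
(last selection: 21 + 17×83 = 1432 ≤ 1496; next would be 1515 > 1496)

18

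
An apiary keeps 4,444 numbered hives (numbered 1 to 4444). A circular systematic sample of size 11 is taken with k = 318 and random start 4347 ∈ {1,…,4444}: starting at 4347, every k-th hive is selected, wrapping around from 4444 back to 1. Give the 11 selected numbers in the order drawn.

Selection 1: 4347
Selection 2: 4347 + 318 = 4665 → 4665 − 4444 = 221
Selection 3: 221 + 318 = 539
Selection 4: 539 + 318 = 857
Selection 5: 857 + 318 = 1175
Selection 6: 1175 + 318 = 1493
Selection 7: 1493 + 318 = 1811
Selection 8: 1811 + 318 = 2129
Selection 9: 2129 + 318 = 2447
Selection 10: 2447 + 318 = 2765
Selection 11: 2765 + 318 = 3083

4347, 221, 539, 857, 1175, 1493, 1811, 2129, 2447, 2765, 3083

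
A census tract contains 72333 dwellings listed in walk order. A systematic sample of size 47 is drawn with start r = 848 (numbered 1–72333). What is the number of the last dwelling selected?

71642

k = 72333/47 = 1539
47th selection = r + (47−1)·k = 848 + 46×1539 = 848 + 70794 = 71642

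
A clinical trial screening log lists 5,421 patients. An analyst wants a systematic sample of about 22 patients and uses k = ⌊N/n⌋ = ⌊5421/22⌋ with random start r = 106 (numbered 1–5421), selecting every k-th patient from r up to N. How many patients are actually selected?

k = ⌊5421/22⌋ = 246
Achieved size = ⌊(5421 − 106)/246⌋ + 1 = ⌊5315/246⌋ + 1 = 21 + 1 = 22
(last selection: 106 + 21×246 = 5272 ≤ 5421; next would be 5518 > 5421)

22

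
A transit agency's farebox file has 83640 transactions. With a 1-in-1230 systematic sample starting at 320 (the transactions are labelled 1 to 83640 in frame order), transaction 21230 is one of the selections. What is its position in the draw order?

18

k = 1230
position = (21230 − 320)/1230 + 1 = 20910/1230 + 1 = 17 + 1 = 18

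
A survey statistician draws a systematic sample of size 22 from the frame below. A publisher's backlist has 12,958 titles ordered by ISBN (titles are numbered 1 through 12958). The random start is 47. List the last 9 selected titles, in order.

k = N/n = 12958/22 = 589
14th selection = 47 + 13×589 = 7704
15th: 7704 + 589 = 8293
16th: 8293 + 589 = 8882
17th: 8882 + 589 = 9471
18th: 9471 + 589 = 10060
19th: 10060 + 589 = 10649
20th: 10649 + 589 = 11238
21st: 11238 + 589 = 11827
22nd: 11827 + 589 = 12416

7704, 8293, 8882, 9471, 10060, 10649, 11238, 11827, 12416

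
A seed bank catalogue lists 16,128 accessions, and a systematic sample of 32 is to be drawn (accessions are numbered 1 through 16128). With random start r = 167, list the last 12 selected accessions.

10247, 10751, 11255, 11759, 12263, 12767, 13271, 13775, 14279, 14783, 15287, 15791

k = N/n = 16128/32 = 504
21st selection = 167 + 20×504 = 10247
22nd: 10247 + 504 = 10751
23rd: 10751 + 504 = 11255
24th: 11255 + 504 = 11759
25th: 11759 + 504 = 12263
26th: 12263 + 504 = 12767
27th: 12767 + 504 = 13271
28th: 13271 + 504 = 13775
29th: 13775 + 504 = 14279
30th: 14279 + 504 = 14783
31st: 14783 + 504 = 15287
32nd: 15287 + 504 = 15791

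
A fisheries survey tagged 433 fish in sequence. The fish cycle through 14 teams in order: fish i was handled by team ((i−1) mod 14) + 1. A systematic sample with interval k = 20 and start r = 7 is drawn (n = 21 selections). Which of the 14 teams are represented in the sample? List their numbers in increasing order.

1, 3, 5, 7, 9, 11, 13

Consecutive selections differ by k = 20, so their team numbers differ by 20 mod 14 = 6.
gcd(20, 14) = 2, so the sample visits 14/2 = 7 distinct residues mod 14.
Start 7 is team 7; the teams hit are 1, 3, 5, 7, 9, 11, 13.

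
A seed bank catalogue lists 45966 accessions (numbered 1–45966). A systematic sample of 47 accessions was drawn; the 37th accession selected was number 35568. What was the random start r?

k = 45966/47 = 978
r = 35568 − (37−1)×978 = 35568 − 35208 = 360

360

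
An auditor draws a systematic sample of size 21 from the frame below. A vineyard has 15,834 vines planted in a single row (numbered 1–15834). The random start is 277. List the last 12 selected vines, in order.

k = N/n = 15834/21 = 754
10th selection = 277 + 9×754 = 7063
11th: 7063 + 754 = 7817
12th: 7817 + 754 = 8571
13th: 8571 + 754 = 9325
14th: 9325 + 754 = 10079
15th: 10079 + 754 = 10833
16th: 10833 + 754 = 11587
17th: 11587 + 754 = 12341
18th: 12341 + 754 = 13095
19th: 13095 + 754 = 13849
20th: 13849 + 754 = 14603
21st: 14603 + 754 = 15357

7063, 7817, 8571, 9325, 10079, 10833, 11587, 12341, 13095, 13849, 14603, 15357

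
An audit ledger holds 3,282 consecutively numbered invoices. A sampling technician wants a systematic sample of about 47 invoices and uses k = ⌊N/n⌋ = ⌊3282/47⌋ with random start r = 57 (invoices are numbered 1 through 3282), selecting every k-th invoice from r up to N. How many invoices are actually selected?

47

k = ⌊3282/47⌋ = 69
Achieved size = ⌊(3282 − 57)/69⌋ + 1 = ⌊3225/69⌋ + 1 = 46 + 1 = 47
(last selection: 57 + 46×69 = 3231 ≤ 3282; next would be 3300 > 3282)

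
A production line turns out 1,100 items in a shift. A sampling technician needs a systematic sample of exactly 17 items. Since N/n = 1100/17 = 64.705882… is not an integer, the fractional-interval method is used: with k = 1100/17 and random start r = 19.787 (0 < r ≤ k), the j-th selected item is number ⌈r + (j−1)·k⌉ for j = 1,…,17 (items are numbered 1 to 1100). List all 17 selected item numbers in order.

j=1: r + 0k = 19.787 → ⌈·⌉ = 20
j=2: r + 1k = 84.492882… → ⌈·⌉ = 85
j=3: r + 2k = 149.198764… → ⌈·⌉ = 150
j=4: r + 3k = 213.904647… → ⌈·⌉ = 214
j=5: r + 4k = 278.610529… → ⌈·⌉ = 279
j=6: r + 5k = 343.316411… → ⌈·⌉ = 344
j=7: r + 6k = 408.022294… → ⌈·⌉ = 409
j=8: r + 7k = 472.728176… → ⌈·⌉ = 473
j=9: r + 8k = 537.434058… → ⌈·⌉ = 538
j=10: r + 9k = 602.139941… → ⌈·⌉ = 603
j=11: r + 10k = 666.845823… → ⌈·⌉ = 667
j=12: r + 11k = 731.551705… → ⌈·⌉ = 732
j=13: r + 12k = 796.257588… → ⌈·⌉ = 797
j=14: r + 13k = 860.963470… → ⌈·⌉ = 861
j=15: r + 14k = 925.669352… → ⌈·⌉ = 926
j=16: r + 15k = 990.375235… → ⌈·⌉ = 991
j=17: r + 16k = 1055.081117… → ⌈·⌉ = 1056

20, 85, 150, 214, 279, 344, 409, 473, 538, 603, 667, 732, 797, 861, 926, 991, 1056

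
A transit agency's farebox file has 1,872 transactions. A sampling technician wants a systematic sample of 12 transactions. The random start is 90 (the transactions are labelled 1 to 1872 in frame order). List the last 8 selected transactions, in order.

k = N/n = 1872/12 = 156
5th selection = 90 + 4×156 = 714
6th: 714 + 156 = 870
7th: 870 + 156 = 1026
8th: 1026 + 156 = 1182
9th: 1182 + 156 = 1338
10th: 1338 + 156 = 1494
11th: 1494 + 156 = 1650
12th: 1650 + 156 = 1806

714, 870, 1026, 1182, 1338, 1494, 1650, 1806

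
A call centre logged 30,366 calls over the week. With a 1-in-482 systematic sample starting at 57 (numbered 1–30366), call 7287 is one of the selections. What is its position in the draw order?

k = 482
position = (7287 − 57)/482 + 1 = 7230/482 + 1 = 15 + 1 = 16

16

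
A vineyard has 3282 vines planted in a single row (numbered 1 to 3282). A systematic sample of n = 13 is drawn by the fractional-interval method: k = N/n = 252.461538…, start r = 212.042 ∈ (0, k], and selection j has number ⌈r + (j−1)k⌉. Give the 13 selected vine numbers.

j=1: r + 0k = 212.042 → ⌈·⌉ = 213
j=2: r + 1k = 464.503538… → ⌈·⌉ = 465
j=3: r + 2k = 716.965076… → ⌈·⌉ = 717
j=4: r + 3k = 969.426615… → ⌈·⌉ = 970
j=5: r + 4k = 1221.888153… → ⌈·⌉ = 1222
j=6: r + 5k = 1474.349692… → ⌈·⌉ = 1475
j=7: r + 6k = 1726.811230… → ⌈·⌉ = 1727
j=8: r + 7k = 1979.272769… → ⌈·⌉ = 1980
j=9: r + 8k = 2231.734307… → ⌈·⌉ = 2232
j=10: r + 9k = 2484.195846… → ⌈·⌉ = 2485
j=11: r + 10k = 2736.657384… → ⌈·⌉ = 2737
j=12: r + 11k = 2989.118923… → ⌈·⌉ = 2990
j=13: r + 12k = 3241.580461… → ⌈·⌉ = 3242

213, 465, 717, 970, 1222, 1475, 1727, 1980, 2232, 2485, 2737, 2990, 3242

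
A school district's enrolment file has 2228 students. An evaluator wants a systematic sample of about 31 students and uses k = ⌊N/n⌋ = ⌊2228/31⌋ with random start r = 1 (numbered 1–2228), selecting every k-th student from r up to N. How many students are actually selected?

k = ⌊2228/31⌋ = 71
Achieved size = ⌊(2228 − 1)/71⌋ + 1 = ⌊2227/71⌋ + 1 = 31 + 1 = 32
(last selection: 1 + 31×71 = 2202 ≤ 2228; next would be 2273 > 2228)

32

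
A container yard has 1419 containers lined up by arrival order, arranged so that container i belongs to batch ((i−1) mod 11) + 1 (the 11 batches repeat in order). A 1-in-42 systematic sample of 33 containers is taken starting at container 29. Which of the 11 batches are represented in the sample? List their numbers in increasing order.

1, 2, 3, 4, 5, 6, 7, 8, 9, 10, 11

Consecutive selections differ by k = 42, so their batch numbers differ by 42 mod 11 = 9.
gcd(42, 11) = 1, so the sample visits 11/1 = 11 distinct residues mod 11.
Start 29 is batch 7; the batches hit are 1, 2, 3, 4, 5, 6, 7, 8, 9, 10, 11.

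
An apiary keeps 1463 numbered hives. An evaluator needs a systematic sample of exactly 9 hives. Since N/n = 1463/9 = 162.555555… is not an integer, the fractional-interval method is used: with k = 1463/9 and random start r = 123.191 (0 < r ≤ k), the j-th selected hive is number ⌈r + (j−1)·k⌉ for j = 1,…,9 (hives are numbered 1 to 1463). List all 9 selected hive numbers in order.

j=1: r + 0k = 123.191 → ⌈·⌉ = 124
j=2: r + 1k = 285.746555… → ⌈·⌉ = 286
j=3: r + 2k = 448.302111… → ⌈·⌉ = 449
j=4: r + 3k = 610.857666… → ⌈·⌉ = 611
j=5: r + 4k = 773.413222… → ⌈·⌉ = 774
j=6: r + 5k = 935.968777… → ⌈·⌉ = 936
j=7: r + 6k = 1098.524333… → ⌈·⌉ = 1099
j=8: r + 7k = 1261.079888… → ⌈·⌉ = 1262
j=9: r + 8k = 1423.635444… → ⌈·⌉ = 1424

124, 286, 449, 611, 774, 936, 1099, 1262, 1424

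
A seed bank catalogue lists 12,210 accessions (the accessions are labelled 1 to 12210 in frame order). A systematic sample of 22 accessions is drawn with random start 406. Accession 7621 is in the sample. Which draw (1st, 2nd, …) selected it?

14

k = 12210/22 = 555
position = (7621 − 406)/555 + 1 = 7215/555 + 1 = 13 + 1 = 14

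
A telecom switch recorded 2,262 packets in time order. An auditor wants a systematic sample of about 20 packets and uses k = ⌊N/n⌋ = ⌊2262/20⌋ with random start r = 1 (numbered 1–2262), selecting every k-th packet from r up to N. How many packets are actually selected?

21

k = ⌊2262/20⌋ = 113
Achieved size = ⌊(2262 − 1)/113⌋ + 1 = ⌊2261/113⌋ + 1 = 20 + 1 = 21
(last selection: 1 + 20×113 = 2261 ≤ 2262; next would be 2374 > 2262)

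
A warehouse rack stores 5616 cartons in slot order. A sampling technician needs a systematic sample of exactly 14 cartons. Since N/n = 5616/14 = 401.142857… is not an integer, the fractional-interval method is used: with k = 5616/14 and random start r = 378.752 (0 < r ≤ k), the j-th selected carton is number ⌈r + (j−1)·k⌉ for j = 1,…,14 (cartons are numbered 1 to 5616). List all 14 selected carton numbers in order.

j=1: r + 0k = 378.752 → ⌈·⌉ = 379
j=2: r + 1k = 779.894857… → ⌈·⌉ = 780
j=3: r + 2k = 1181.037714… → ⌈·⌉ = 1182
j=4: r + 3k = 1582.180571… → ⌈·⌉ = 1583
j=5: r + 4k = 1983.323428… → ⌈·⌉ = 1984
j=6: r + 5k = 2384.466285… → ⌈·⌉ = 2385
j=7: r + 6k = 2785.609142… → ⌈·⌉ = 2786
j=8: r + 7k = 3186.752 → ⌈·⌉ = 3187
j=9: r + 8k = 3587.894857… → ⌈·⌉ = 3588
j=10: r + 9k = 3989.037714… → ⌈·⌉ = 3990
j=11: r + 10k = 4390.180571… → ⌈·⌉ = 4391
j=12: r + 11k = 4791.323428… → ⌈·⌉ = 4792
j=13: r + 12k = 5192.466285… → ⌈·⌉ = 5193
j=14: r + 13k = 5593.609142… → ⌈·⌉ = 5594

379, 780, 1182, 1583, 1984, 2385, 2786, 3187, 3588, 3990, 4391, 4792, 5193, 5594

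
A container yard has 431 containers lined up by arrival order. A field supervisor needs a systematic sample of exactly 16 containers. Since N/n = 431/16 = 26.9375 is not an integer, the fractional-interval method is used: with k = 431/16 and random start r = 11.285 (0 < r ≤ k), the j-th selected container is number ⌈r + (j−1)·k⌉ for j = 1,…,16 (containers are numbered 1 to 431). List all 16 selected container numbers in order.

j=1: r + 0k = 11.285 → ⌈·⌉ = 12
j=2: r + 1k = 38.2225 → ⌈·⌉ = 39
j=3: r + 2k = 65.16 → ⌈·⌉ = 66
j=4: r + 3k = 92.0975 → ⌈·⌉ = 93
j=5: r + 4k = 119.035 → ⌈·⌉ = 120
j=6: r + 5k = 145.9725 → ⌈·⌉ = 146
j=7: r + 6k = 172.91 → ⌈·⌉ = 173
j=8: r + 7k = 199.8475 → ⌈·⌉ = 200
j=9: r + 8k = 226.785 → ⌈·⌉ = 227
j=10: r + 9k = 253.7225 → ⌈·⌉ = 254
j=11: r + 10k = 280.66 → ⌈·⌉ = 281
j=12: r + 11k = 307.5975 → ⌈·⌉ = 308
j=13: r + 12k = 334.535 → ⌈·⌉ = 335
j=14: r + 13k = 361.4725 → ⌈·⌉ = 362
j=15: r + 14k = 388.41 → ⌈·⌉ = 389
j=16: r + 15k = 415.3475 → ⌈·⌉ = 416

12, 39, 66, 93, 120, 146, 173, 200, 227, 254, 281, 308, 335, 362, 389, 416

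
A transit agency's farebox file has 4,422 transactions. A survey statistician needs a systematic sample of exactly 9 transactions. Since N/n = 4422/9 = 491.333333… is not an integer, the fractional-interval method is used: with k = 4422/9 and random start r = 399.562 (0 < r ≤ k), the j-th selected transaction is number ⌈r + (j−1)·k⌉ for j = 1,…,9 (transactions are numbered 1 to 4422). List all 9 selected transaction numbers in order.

j=1: r + 0k = 399.562 → ⌈·⌉ = 400
j=2: r + 1k = 890.895333… → ⌈·⌉ = 891
j=3: r + 2k = 1382.228666… → ⌈·⌉ = 1383
j=4: r + 3k = 1873.562 → ⌈·⌉ = 1874
j=5: r + 4k = 2364.895333… → ⌈·⌉ = 2365
j=6: r + 5k = 2856.228666… → ⌈·⌉ = 2857
j=7: r + 6k = 3347.562 → ⌈·⌉ = 3348
j=8: r + 7k = 3838.895333… → ⌈·⌉ = 3839
j=9: r + 8k = 4330.228666… → ⌈·⌉ = 4331

400, 891, 1383, 1874, 2365, 2857, 3348, 3839, 4331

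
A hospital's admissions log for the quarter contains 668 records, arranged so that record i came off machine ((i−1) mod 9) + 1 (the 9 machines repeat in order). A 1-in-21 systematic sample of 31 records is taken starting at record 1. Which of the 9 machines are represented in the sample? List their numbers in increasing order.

Consecutive selections differ by k = 21, so their machine numbers differ by 21 mod 9 = 3.
gcd(21, 9) = 3, so the sample visits 9/3 = 3 distinct residues mod 9.
Start 1 is machine 1; the machines hit are 1, 4, 7.

1, 4, 7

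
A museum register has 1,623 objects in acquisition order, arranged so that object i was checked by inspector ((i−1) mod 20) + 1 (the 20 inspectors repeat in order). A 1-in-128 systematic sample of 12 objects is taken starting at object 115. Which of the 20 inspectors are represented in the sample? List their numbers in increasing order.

Consecutive selections differ by k = 128, so their inspector numbers differ by 128 mod 20 = 8.
gcd(128, 20) = 4, so the sample visits 20/4 = 5 distinct residues mod 20.
Start 115 is inspector 15; the inspectors hit are 3, 7, 11, 15, 19.

3, 7, 11, 15, 19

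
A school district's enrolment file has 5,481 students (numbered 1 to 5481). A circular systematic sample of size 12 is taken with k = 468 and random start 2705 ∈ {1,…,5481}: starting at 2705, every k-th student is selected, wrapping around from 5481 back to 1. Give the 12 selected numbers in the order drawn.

Selection 1: 2705
Selection 2: 2705 + 468 = 3173
Selection 3: 3173 + 468 = 3641
Selection 4: 3641 + 468 = 4109
Selection 5: 4109 + 468 = 4577
Selection 6: 4577 + 468 = 5045
Selection 7: 5045 + 468 = 5513 → 5513 − 5481 = 32
Selection 8: 32 + 468 = 500
Selection 9: 500 + 468 = 968
Selection 10: 968 + 468 = 1436
Selection 11: 1436 + 468 = 1904
Selection 12: 1904 + 468 = 2372

2705, 3173, 3641, 4109, 4577, 5045, 32, 500, 968, 1436, 1904, 2372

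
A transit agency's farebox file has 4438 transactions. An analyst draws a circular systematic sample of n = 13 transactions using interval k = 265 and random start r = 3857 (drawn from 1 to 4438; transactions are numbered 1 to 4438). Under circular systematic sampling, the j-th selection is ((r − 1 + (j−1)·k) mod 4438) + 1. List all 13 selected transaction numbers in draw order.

3857, 4122, 4387, 214, 479, 744, 1009, 1274, 1539, 1804, 2069, 2334, 2599

Selection 1: 3857
Selection 2: 3857 + 265 = 4122
Selection 3: 4122 + 265 = 4387
Selection 4: 4387 + 265 = 4652 → 4652 − 4438 = 214
Selection 5: 214 + 265 = 479
Selection 6: 479 + 265 = 744
Selection 7: 744 + 265 = 1009
Selection 8: 1009 + 265 = 1274
Selection 9: 1274 + 265 = 1539
Selection 10: 1539 + 265 = 1804
Selection 11: 1804 + 265 = 2069
Selection 12: 2069 + 265 = 2334
Selection 13: 2334 + 265 = 2599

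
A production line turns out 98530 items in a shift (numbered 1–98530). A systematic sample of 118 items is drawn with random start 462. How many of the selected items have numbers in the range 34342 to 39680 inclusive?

k = 98530/118 = 835
First selection ≥ 34342: 462 + ⌈(34342−462)/835⌉·835 = 462 + 41×835 = 34697
Last selection ≤ 39680: 462 + ⌊(39680−462)/835⌋·835 = 462 + 46×835 = 38872
Count = 46 − 41 + 1 = 6

6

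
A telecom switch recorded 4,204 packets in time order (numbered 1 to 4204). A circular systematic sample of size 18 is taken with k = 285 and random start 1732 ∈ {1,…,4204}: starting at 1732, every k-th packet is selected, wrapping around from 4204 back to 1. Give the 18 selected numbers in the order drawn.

Selection 1: 1732
Selection 2: 1732 + 285 = 2017
Selection 3: 2017 + 285 = 2302
Selection 4: 2302 + 285 = 2587
Selection 5: 2587 + 285 = 2872
Selection 6: 2872 + 285 = 3157
Selection 7: 3157 + 285 = 3442
Selection 8: 3442 + 285 = 3727
Selection 9: 3727 + 285 = 4012
Selection 10: 4012 + 285 = 4297 → 4297 − 4204 = 93
Selection 11: 93 + 285 = 378
Selection 12: 378 + 285 = 663
Selection 13: 663 + 285 = 948
Selection 14: 948 + 285 = 1233
Selection 15: 1233 + 285 = 1518
Selection 16: 1518 + 285 = 1803
Selection 17: 1803 + 285 = 2088
Selection 18: 2088 + 285 = 2373

1732, 2017, 2302, 2587, 2872, 3157, 3442, 3727, 4012, 93, 378, 663, 948, 1233, 1518, 1803, 2088, 2373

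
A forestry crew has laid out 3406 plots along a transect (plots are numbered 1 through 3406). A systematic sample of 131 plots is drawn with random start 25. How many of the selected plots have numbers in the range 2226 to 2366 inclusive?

k = 3406/131 = 26
First selection ≥ 2226: 25 + ⌈(2226−25)/26⌉·26 = 25 + 85×26 = 2235
Last selection ≤ 2366: 25 + ⌊(2366−25)/26⌋·26 = 25 + 90×26 = 2365
Count = 90 − 85 + 1 = 6

6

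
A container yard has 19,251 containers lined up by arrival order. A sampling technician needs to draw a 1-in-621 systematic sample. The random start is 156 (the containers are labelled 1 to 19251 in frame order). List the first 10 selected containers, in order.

156, 777, 1398, 2019, 2640, 3261, 3882, 4503, 5124, 5745

container 1: 156
container 2: 156 + 621 = 777
container 3: 777 + 621 = 1398
container 4: 1398 + 621 = 2019
container 5: 2019 + 621 = 2640
container 6: 2640 + 621 = 3261
container 7: 3261 + 621 = 3882
container 8: 3882 + 621 = 4503
container 9: 4503 + 621 = 5124
container 10: 5124 + 621 = 5745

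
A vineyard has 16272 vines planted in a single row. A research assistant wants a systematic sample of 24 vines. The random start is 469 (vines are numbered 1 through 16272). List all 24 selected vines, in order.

469, 1147, 1825, 2503, 3181, 3859, 4537, 5215, 5893, 6571, 7249, 7927, 8605, 9283, 9961, 10639, 11317, 11995, 12673, 13351, 14029, 14707, 15385, 16063

k = N/n = 16272/24 = 678
vine 1: 469
vine 2: 469 + 678 = 1147
vine 3: 1147 + 678 = 1825
vine 4: 1825 + 678 = 2503
vine 5: 2503 + 678 = 3181
vine 6: 3181 + 678 = 3859
vine 7: 3859 + 678 = 4537
vine 8: 4537 + 678 = 5215
vine 9: 5215 + 678 = 5893
vine 10: 5893 + 678 = 6571
vine 11: 6571 + 678 = 7249
vine 12: 7249 + 678 = 7927
vine 13: 7927 + 678 = 8605
vine 14: 8605 + 678 = 9283
vine 15: 9283 + 678 = 9961
vine 16: 9961 + 678 = 10639
vine 17: 10639 + 678 = 11317
vine 18: 11317 + 678 = 11995
vine 19: 11995 + 678 = 12673
vine 20: 12673 + 678 = 13351
vine 21: 13351 + 678 = 14029
vine 22: 14029 + 678 = 14707
vine 23: 14707 + 678 = 15385
vine 24: 15385 + 678 = 16063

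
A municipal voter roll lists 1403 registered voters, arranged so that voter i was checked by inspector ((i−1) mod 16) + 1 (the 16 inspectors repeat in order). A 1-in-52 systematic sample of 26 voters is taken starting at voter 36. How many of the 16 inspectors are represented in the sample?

4

Consecutive selections differ by k = 52, so their inspector numbers differ by 52 mod 16 = 4.
gcd(52, 16) = 4, so the sample visits 16/4 = 4 distinct residues mod 16.
Start 36 is inspector 4; the inspectors hit are 4, 8, 12, 16.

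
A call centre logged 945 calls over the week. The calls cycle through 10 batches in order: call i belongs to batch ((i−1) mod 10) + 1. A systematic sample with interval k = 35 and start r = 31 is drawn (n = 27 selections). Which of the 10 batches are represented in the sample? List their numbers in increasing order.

1, 6

Consecutive selections differ by k = 35, so their batch numbers differ by 35 mod 10 = 5.
gcd(35, 10) = 5, so the sample visits 10/5 = 2 distinct residues mod 10.
Start 31 is batch 1; the batches hit are 1, 6.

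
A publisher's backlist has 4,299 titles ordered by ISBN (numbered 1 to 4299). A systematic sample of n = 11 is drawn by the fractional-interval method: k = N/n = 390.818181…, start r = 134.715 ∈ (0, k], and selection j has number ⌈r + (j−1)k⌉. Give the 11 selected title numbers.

j=1: r + 0k = 134.715 → ⌈·⌉ = 135
j=2: r + 1k = 525.533181… → ⌈·⌉ = 526
j=3: r + 2k = 916.351363… → ⌈·⌉ = 917
j=4: r + 3k = 1307.169545… → ⌈·⌉ = 1308
j=5: r + 4k = 1697.987727… → ⌈·⌉ = 1698
j=6: r + 5k = 2088.805909… → ⌈·⌉ = 2089
j=7: r + 6k = 2479.624090… → ⌈·⌉ = 2480
j=8: r + 7k = 2870.442272… → ⌈·⌉ = 2871
j=9: r + 8k = 3261.260454… → ⌈·⌉ = 3262
j=10: r + 9k = 3652.078636… → ⌈·⌉ = 3653
j=11: r + 10k = 4042.896818… → ⌈·⌉ = 4043

135, 526, 917, 1308, 1698, 2089, 2480, 2871, 3262, 3653, 4043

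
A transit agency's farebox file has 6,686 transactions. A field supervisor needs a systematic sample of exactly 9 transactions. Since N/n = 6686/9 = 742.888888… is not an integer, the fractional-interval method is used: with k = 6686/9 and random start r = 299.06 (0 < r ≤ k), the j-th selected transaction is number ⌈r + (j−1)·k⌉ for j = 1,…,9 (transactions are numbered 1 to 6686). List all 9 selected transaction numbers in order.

j=1: r + 0k = 299.06 → ⌈·⌉ = 300
j=2: r + 1k = 1041.948888… → ⌈·⌉ = 1042
j=3: r + 2k = 1784.837777… → ⌈·⌉ = 1785
j=4: r + 3k = 2527.726666… → ⌈·⌉ = 2528
j=5: r + 4k = 3270.615555… → ⌈·⌉ = 3271
j=6: r + 5k = 4013.504444… → ⌈·⌉ = 4014
j=7: r + 6k = 4756.393333… → ⌈·⌉ = 4757
j=8: r + 7k = 5499.282222… → ⌈·⌉ = 5500
j=9: r + 8k = 6242.171111… → ⌈·⌉ = 6243

300, 1042, 1785, 2528, 3271, 4014, 4757, 5500, 6243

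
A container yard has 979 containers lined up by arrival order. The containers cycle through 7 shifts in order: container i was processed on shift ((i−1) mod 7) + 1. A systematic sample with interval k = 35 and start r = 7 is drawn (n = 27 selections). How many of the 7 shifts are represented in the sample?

1

Consecutive selections differ by k = 35, so their shift numbers differ by 35 mod 7 = 0.
gcd(35, 7) = 7, so the sample visits 7/7 = 1 distinct residues mod 7.
Start 7 is shift 7; the shifts hit are 7.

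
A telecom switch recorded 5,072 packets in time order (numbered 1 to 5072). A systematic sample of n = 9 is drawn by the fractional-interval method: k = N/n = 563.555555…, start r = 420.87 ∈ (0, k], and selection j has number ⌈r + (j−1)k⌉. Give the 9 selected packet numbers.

421, 985, 1548, 2112, 2676, 3239, 3803, 4366, 4930

j=1: r + 0k = 420.87 → ⌈·⌉ = 421
j=2: r + 1k = 984.425555… → ⌈·⌉ = 985
j=3: r + 2k = 1547.981111… → ⌈·⌉ = 1548
j=4: r + 3k = 2111.536666… → ⌈·⌉ = 2112
j=5: r + 4k = 2675.092222… → ⌈·⌉ = 2676
j=6: r + 5k = 3238.647777… → ⌈·⌉ = 3239
j=7: r + 6k = 3802.203333… → ⌈·⌉ = 3803
j=8: r + 7k = 4365.758888… → ⌈·⌉ = 4366
j=9: r + 8k = 4929.314444… → ⌈·⌉ = 4930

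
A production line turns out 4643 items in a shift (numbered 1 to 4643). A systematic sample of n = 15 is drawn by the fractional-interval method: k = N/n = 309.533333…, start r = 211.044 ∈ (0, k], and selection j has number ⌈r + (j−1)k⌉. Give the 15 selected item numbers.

j=1: r + 0k = 211.044 → ⌈·⌉ = 212
j=2: r + 1k = 520.577333… → ⌈·⌉ = 521
j=3: r + 2k = 830.110666… → ⌈·⌉ = 831
j=4: r + 3k = 1139.644 → ⌈·⌉ = 1140
j=5: r + 4k = 1449.177333… → ⌈·⌉ = 1450
j=6: r + 5k = 1758.710666… → ⌈·⌉ = 1759
j=7: r + 6k = 2068.244 → ⌈·⌉ = 2069
j=8: r + 7k = 2377.777333… → ⌈·⌉ = 2378
j=9: r + 8k = 2687.310666… → ⌈·⌉ = 2688
j=10: r + 9k = 2996.844 → ⌈·⌉ = 2997
j=11: r + 10k = 3306.377333… → ⌈·⌉ = 3307
j=12: r + 11k = 3615.910666… → ⌈·⌉ = 3616
j=13: r + 12k = 3925.444 → ⌈·⌉ = 3926
j=14: r + 13k = 4234.977333… → ⌈·⌉ = 4235
j=15: r + 14k = 4544.510666… → ⌈·⌉ = 4545

212, 521, 831, 1140, 1450, 1759, 2069, 2378, 2688, 2997, 3307, 3616, 3926, 4235, 4545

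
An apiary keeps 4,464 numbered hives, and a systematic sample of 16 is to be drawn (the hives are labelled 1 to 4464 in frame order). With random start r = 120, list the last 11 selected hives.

1515, 1794, 2073, 2352, 2631, 2910, 3189, 3468, 3747, 4026, 4305

k = N/n = 4464/16 = 279
6th selection = 120 + 5×279 = 1515
7th: 1515 + 279 = 1794
8th: 1794 + 279 = 2073
9th: 2073 + 279 = 2352
10th: 2352 + 279 = 2631
11th: 2631 + 279 = 2910
12th: 2910 + 279 = 3189
13th: 3189 + 279 = 3468
14th: 3468 + 279 = 3747
15th: 3747 + 279 = 4026
16th: 4026 + 279 = 4305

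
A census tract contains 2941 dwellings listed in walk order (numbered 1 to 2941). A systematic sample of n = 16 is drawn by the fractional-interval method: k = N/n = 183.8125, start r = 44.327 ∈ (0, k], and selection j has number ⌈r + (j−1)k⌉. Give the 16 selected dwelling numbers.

45, 229, 412, 596, 780, 964, 1148, 1332, 1515, 1699, 1883, 2067, 2251, 2434, 2618, 2802

j=1: r + 0k = 44.327 → ⌈·⌉ = 45
j=2: r + 1k = 228.1395 → ⌈·⌉ = 229
j=3: r + 2k = 411.952 → ⌈·⌉ = 412
j=4: r + 3k = 595.7645 → ⌈·⌉ = 596
j=5: r + 4k = 779.577 → ⌈·⌉ = 780
j=6: r + 5k = 963.3895 → ⌈·⌉ = 964
j=7: r + 6k = 1147.202 → ⌈·⌉ = 1148
j=8: r + 7k = 1331.0145 → ⌈·⌉ = 1332
j=9: r + 8k = 1514.827 → ⌈·⌉ = 1515
j=10: r + 9k = 1698.6395 → ⌈·⌉ = 1699
j=11: r + 10k = 1882.452 → ⌈·⌉ = 1883
j=12: r + 11k = 2066.2645 → ⌈·⌉ = 2067
j=13: r + 12k = 2250.077 → ⌈·⌉ = 2251
j=14: r + 13k = 2433.8895 → ⌈·⌉ = 2434
j=15: r + 14k = 2617.702 → ⌈·⌉ = 2618
j=16: r + 15k = 2801.5145 → ⌈·⌉ = 2802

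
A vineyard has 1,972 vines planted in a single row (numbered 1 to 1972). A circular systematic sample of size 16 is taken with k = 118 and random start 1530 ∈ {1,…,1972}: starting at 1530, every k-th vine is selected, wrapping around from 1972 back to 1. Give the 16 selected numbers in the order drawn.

Selection 1: 1530
Selection 2: 1530 + 118 = 1648
Selection 3: 1648 + 118 = 1766
Selection 4: 1766 + 118 = 1884
Selection 5: 1884 + 118 = 2002 → 2002 − 1972 = 30
Selection 6: 30 + 118 = 148
Selection 7: 148 + 118 = 266
Selection 8: 266 + 118 = 384
Selection 9: 384 + 118 = 502
Selection 10: 502 + 118 = 620
Selection 11: 620 + 118 = 738
Selection 12: 738 + 118 = 856
Selection 13: 856 + 118 = 974
Selection 14: 974 + 118 = 1092
Selection 15: 1092 + 118 = 1210
Selection 16: 1210 + 118 = 1328

1530, 1648, 1766, 1884, 30, 148, 266, 384, 502, 620, 738, 856, 974, 1092, 1210, 1328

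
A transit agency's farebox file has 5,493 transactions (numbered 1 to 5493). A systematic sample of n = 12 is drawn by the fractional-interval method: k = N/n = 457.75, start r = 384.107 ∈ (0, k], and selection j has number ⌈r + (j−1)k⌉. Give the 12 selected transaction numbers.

j=1: r + 0k = 384.107 → ⌈·⌉ = 385
j=2: r + 1k = 841.857 → ⌈·⌉ = 842
j=3: r + 2k = 1299.607 → ⌈·⌉ = 1300
j=4: r + 3k = 1757.357 → ⌈·⌉ = 1758
j=5: r + 4k = 2215.107 → ⌈·⌉ = 2216
j=6: r + 5k = 2672.857 → ⌈·⌉ = 2673
j=7: r + 6k = 3130.607 → ⌈·⌉ = 3131
j=8: r + 7k = 3588.357 → ⌈·⌉ = 3589
j=9: r + 8k = 4046.107 → ⌈·⌉ = 4047
j=10: r + 9k = 4503.857 → ⌈·⌉ = 4504
j=11: r + 10k = 4961.607 → ⌈·⌉ = 4962
j=12: r + 11k = 5419.357 → ⌈·⌉ = 5420

385, 842, 1300, 1758, 2216, 2673, 3131, 3589, 4047, 4504, 4962, 5420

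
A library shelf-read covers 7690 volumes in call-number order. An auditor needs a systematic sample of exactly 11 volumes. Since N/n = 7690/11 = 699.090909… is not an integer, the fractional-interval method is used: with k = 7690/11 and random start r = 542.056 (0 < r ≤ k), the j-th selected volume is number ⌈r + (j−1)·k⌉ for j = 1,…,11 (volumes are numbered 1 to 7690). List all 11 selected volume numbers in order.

543, 1242, 1941, 2640, 3339, 4038, 4737, 5436, 6135, 6834, 7533

j=1: r + 0k = 542.056 → ⌈·⌉ = 543
j=2: r + 1k = 1241.146909… → ⌈·⌉ = 1242
j=3: r + 2k = 1940.237818… → ⌈·⌉ = 1941
j=4: r + 3k = 2639.328727… → ⌈·⌉ = 2640
j=5: r + 4k = 3338.419636… → ⌈·⌉ = 3339
j=6: r + 5k = 4037.510545… → ⌈·⌉ = 4038
j=7: r + 6k = 4736.601454… → ⌈·⌉ = 4737
j=8: r + 7k = 5435.692363… → ⌈·⌉ = 5436
j=9: r + 8k = 6134.783272… → ⌈·⌉ = 6135
j=10: r + 9k = 6833.874181… → ⌈·⌉ = 6834
j=11: r + 10k = 7532.965090… → ⌈·⌉ = 7533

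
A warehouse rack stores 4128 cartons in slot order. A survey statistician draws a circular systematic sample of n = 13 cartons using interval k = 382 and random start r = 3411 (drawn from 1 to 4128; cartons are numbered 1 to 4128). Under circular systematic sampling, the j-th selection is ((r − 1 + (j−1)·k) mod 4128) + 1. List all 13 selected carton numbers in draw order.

3411, 3793, 47, 429, 811, 1193, 1575, 1957, 2339, 2721, 3103, 3485, 3867

Selection 1: 3411
Selection 2: 3411 + 382 = 3793
Selection 3: 3793 + 382 = 4175 → 4175 − 4128 = 47
Selection 4: 47 + 382 = 429
Selection 5: 429 + 382 = 811
Selection 6: 811 + 382 = 1193
Selection 7: 1193 + 382 = 1575
Selection 8: 1575 + 382 = 1957
Selection 9: 1957 + 382 = 2339
Selection 10: 2339 + 382 = 2721
Selection 11: 2721 + 382 = 3103
Selection 12: 3103 + 382 = 3485
Selection 13: 3485 + 382 = 3867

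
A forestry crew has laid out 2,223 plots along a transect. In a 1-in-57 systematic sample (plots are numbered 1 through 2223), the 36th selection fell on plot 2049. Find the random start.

54

k = 57
r = 2049 − (36−1)×57 = 2049 − 1995 = 54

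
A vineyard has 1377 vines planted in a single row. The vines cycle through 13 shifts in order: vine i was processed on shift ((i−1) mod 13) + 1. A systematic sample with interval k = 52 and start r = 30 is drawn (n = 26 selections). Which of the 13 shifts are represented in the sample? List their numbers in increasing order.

Consecutive selections differ by k = 52, so their shift numbers differ by 52 mod 13 = 0.
gcd(52, 13) = 13, so the sample visits 13/13 = 1 distinct residues mod 13.
Start 30 is shift 4; the shifts hit are 4.

4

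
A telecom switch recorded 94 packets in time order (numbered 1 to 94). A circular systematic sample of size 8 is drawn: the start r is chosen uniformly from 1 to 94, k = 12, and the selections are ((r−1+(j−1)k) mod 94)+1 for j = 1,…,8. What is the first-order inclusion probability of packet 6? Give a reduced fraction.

For each position j, as r ranges over 1…94 the j-th selection hits every packet exactly once, so packet 6 is selected for exactly 8 of the 94 starts.
Inclusion probability = 8/94 = 4/47.

4/47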